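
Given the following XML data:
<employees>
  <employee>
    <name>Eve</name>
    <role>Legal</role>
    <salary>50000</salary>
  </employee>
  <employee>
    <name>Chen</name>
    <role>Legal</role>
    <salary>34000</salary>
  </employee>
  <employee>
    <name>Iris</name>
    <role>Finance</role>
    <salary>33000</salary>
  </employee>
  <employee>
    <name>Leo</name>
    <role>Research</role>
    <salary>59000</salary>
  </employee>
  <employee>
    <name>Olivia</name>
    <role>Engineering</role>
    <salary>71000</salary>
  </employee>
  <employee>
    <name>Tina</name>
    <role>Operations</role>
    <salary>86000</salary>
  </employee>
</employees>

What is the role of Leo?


Searching for <employee> with <name>Leo</name>
Found at position 4
<role>Research</role>

ANSWER: Research


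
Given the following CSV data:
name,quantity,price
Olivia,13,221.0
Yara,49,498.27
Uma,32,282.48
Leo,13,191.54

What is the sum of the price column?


Values in 'price' column:
  Row 1: 221.0
  Row 2: 498.27
  Row 3: 282.48
  Row 4: 191.54
Sum = 221.0 + 498.27 + 282.48 + 191.54 = 1193.29

ANSWER: 1193.29


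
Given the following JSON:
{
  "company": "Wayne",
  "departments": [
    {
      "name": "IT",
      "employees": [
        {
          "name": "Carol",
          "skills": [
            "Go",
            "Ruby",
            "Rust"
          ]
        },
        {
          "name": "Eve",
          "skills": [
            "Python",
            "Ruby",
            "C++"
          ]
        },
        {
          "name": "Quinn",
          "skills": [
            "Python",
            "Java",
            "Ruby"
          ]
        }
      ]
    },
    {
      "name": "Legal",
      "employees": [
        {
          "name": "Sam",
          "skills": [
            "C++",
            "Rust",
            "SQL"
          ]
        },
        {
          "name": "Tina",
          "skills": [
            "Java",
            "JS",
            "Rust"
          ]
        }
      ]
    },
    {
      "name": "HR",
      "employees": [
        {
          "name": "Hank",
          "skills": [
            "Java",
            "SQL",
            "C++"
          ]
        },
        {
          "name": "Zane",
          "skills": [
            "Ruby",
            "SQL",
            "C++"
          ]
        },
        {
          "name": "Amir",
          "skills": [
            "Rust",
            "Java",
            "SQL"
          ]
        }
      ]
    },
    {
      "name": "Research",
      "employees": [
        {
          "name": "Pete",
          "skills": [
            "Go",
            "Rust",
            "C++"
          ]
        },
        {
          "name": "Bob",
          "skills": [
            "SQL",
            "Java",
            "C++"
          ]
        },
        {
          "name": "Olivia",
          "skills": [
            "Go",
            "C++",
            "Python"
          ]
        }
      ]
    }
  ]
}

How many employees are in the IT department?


Path: departments[0].employees
Count: 3

ANSWER: 3


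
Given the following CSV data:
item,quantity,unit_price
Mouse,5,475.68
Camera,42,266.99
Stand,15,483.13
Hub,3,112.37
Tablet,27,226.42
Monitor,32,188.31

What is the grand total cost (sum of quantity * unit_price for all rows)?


Computing row totals:
  Mouse: 5 * 475.68 = 2378.4
  Camera: 42 * 266.99 = 11213.58
  Stand: 15 * 483.13 = 7246.95
  Hub: 3 * 112.37 = 337.11
  Tablet: 27 * 226.42 = 6113.34
  Monitor: 32 * 188.31 = 6025.92
Grand total = 2378.4 + 11213.58 + 7246.95 + 337.11 + 6113.34 + 6025.92 = 33315.3

ANSWER: 33315.3


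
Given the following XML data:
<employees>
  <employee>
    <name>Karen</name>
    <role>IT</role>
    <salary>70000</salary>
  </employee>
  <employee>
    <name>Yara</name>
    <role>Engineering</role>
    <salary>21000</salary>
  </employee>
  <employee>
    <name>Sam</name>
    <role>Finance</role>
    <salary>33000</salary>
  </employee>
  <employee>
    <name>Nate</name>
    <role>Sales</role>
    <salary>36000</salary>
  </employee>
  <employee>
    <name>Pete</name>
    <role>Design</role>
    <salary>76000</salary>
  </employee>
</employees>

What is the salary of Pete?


Searching for <employee> with <name>Pete</name>
Found at position 5
<salary>76000</salary>

ANSWER: 76000


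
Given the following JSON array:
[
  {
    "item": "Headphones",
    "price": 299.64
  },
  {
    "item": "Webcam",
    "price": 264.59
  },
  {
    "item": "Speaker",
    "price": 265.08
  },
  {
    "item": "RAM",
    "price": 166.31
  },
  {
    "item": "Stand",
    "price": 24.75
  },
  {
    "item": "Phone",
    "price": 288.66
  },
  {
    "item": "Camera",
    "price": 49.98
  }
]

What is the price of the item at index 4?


Array index 4 -> Stand
price = 24.75

ANSWER: 24.75


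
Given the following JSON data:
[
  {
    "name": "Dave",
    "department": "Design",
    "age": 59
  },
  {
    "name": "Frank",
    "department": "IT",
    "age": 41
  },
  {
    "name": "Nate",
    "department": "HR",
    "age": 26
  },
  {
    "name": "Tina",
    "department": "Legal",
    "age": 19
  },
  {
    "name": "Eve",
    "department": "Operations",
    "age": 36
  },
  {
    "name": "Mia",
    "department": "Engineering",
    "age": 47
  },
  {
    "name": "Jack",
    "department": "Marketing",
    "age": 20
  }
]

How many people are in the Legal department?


Scanning records for department = Legal
  Record 3: Tina
Count: 1

ANSWER: 1


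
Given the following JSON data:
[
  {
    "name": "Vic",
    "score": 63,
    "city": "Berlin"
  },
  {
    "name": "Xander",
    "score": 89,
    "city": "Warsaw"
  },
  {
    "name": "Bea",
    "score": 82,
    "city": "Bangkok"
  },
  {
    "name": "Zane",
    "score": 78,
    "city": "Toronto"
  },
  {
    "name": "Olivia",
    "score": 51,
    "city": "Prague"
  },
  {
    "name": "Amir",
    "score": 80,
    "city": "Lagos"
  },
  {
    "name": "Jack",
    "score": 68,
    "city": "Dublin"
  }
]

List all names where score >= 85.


Filtering records where score >= 85:
  Vic (score=63) -> no
  Xander (score=89) -> YES
  Bea (score=82) -> no
  Zane (score=78) -> no
  Olivia (score=51) -> no
  Amir (score=80) -> no
  Jack (score=68) -> no


ANSWER: Xander


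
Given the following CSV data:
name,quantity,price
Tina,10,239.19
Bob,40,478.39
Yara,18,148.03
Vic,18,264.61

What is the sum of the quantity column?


Values in 'quantity' column:
  Row 1: 10
  Row 2: 40
  Row 3: 18
  Row 4: 18
Sum = 10 + 40 + 18 + 18 = 86

ANSWER: 86


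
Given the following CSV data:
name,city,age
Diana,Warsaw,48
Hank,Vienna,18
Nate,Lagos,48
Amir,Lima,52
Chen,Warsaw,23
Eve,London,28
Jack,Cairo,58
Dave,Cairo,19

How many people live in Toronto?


Scanning city column for 'Toronto':
Total matches: 0

ANSWER: 0


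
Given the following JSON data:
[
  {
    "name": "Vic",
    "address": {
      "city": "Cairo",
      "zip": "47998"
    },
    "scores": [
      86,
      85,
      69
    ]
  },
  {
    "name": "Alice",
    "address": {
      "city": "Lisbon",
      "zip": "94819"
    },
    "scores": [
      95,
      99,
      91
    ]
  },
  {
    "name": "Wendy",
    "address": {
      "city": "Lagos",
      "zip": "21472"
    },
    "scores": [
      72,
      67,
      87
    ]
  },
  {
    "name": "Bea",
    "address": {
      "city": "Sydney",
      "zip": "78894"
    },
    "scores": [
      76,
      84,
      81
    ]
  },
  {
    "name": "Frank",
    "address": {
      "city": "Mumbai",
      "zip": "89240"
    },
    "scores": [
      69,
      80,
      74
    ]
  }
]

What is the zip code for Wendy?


Path: records[2].address.zip
Value: 21472

ANSWER: 21472


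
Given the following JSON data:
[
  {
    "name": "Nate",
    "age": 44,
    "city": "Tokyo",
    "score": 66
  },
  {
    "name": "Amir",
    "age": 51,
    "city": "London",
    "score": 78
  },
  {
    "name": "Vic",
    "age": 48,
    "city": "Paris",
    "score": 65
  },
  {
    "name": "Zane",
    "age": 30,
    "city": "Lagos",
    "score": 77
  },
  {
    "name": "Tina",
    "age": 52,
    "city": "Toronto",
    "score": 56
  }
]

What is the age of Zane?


Looking up record where name = Zane
Record index: 3
Field 'age' = 30

ANSWER: 30


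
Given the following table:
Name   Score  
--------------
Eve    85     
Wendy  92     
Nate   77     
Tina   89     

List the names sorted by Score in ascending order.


Sorting by Score (ascending):
  Nate: 77
  Eve: 85
  Tina: 89
  Wendy: 92


ANSWER: Nate, Eve, Tina, Wendy


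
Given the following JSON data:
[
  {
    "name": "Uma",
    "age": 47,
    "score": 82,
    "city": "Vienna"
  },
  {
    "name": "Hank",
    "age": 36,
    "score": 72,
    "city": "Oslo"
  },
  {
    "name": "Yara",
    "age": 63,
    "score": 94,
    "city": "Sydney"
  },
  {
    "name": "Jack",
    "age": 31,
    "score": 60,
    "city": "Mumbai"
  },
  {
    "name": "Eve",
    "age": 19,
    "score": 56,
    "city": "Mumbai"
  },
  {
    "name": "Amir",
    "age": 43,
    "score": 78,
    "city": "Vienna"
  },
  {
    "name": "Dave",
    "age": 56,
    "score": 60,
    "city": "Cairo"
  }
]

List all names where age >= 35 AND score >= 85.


Checking both conditions:
  Uma (age=47, score=82) -> no
  Hank (age=36, score=72) -> no
  Yara (age=63, score=94) -> YES
  Jack (age=31, score=60) -> no
  Eve (age=19, score=56) -> no
  Amir (age=43, score=78) -> no
  Dave (age=56, score=60) -> no


ANSWER: Yara


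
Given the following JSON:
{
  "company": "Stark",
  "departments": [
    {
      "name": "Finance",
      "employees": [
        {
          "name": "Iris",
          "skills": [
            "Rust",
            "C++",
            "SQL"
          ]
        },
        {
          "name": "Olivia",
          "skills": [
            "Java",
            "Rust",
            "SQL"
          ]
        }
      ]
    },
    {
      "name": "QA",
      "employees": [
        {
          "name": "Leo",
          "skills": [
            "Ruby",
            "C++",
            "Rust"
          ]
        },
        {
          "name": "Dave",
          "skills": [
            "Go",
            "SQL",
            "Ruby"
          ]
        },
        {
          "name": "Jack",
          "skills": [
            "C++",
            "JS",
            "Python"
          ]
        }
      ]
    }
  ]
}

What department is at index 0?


Path: departments[0].name
Value: Finance

ANSWER: Finance


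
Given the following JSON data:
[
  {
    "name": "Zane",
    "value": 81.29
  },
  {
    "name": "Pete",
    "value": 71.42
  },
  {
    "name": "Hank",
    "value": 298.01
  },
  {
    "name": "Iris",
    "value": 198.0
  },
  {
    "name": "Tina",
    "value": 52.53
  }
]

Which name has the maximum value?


Comparing values:
  Zane: 81.29
  Pete: 71.42
  Hank: 298.01
  Iris: 198.0
  Tina: 52.53
Maximum: Hank (298.01)

ANSWER: Hank


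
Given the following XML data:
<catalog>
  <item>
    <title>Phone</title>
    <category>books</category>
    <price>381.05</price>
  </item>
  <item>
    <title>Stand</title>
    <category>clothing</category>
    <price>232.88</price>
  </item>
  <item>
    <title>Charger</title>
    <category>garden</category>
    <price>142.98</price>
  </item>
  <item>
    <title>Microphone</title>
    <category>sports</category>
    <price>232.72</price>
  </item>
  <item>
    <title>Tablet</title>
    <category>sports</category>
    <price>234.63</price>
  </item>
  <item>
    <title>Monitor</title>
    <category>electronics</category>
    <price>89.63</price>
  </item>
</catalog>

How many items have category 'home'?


Scanning <item> elements for <category>home</category>:
Count: 0

ANSWER: 0


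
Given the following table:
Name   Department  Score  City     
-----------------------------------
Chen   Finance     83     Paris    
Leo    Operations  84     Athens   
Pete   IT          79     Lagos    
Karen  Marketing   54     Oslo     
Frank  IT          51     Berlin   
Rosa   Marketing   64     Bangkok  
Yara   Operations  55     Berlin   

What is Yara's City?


Row 7: Yara
City = Berlin

ANSWER: Berlin


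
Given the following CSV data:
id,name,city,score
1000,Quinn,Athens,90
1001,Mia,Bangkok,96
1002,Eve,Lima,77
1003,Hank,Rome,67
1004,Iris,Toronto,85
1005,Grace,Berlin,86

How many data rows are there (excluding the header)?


Counting rows (excluding header):
Header: id,name,city,score
Data rows: 6

ANSWER: 6


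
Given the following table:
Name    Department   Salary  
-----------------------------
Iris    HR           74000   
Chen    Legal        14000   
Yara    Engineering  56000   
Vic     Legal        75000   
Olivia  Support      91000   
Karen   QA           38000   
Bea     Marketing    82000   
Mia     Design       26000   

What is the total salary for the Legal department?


Legal department members:
  Chen: 14000
  Vic: 75000
Total = 14000 + 75000 = 89000

ANSWER: 89000


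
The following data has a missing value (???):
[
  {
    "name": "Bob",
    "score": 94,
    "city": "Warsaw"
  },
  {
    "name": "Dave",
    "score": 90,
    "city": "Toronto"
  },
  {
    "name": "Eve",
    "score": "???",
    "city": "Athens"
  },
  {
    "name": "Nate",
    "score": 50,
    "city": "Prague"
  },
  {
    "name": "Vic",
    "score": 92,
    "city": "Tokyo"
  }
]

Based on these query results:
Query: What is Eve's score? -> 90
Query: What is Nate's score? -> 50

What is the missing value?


The missing value is Eve's score
From query: Eve's score = 90

ANSWER: 90


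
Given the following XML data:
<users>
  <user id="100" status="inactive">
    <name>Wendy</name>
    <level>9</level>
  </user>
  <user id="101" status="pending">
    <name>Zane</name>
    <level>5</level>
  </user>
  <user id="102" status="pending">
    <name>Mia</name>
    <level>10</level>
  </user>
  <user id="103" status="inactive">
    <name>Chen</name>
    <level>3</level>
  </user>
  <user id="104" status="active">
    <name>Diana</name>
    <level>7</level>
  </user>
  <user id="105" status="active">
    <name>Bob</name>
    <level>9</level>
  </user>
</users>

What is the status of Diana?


Finding user with name = Diana
user id="104" status="active"

ANSWER: active


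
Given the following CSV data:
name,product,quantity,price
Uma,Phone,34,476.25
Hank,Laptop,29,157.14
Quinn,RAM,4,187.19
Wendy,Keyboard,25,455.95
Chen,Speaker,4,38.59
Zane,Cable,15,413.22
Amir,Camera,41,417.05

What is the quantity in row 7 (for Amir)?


Row 7: Amir
Column 'quantity' = 41

ANSWER: 41


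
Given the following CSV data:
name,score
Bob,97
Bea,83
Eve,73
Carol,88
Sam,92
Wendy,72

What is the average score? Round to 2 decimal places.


Scores: 97, 83, 73, 88, 92, 72
Sum = 505
Count = 6
Average = 505 / 6 = 84.17

ANSWER: 84.17


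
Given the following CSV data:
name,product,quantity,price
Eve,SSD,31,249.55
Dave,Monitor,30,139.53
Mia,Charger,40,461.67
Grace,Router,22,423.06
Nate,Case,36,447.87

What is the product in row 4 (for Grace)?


Row 4: Grace
Column 'product' = Router

ANSWER: Router


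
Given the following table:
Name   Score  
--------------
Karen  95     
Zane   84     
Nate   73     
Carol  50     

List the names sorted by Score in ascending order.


Sorting by Score (ascending):
  Carol: 50
  Nate: 73
  Zane: 84
  Karen: 95


ANSWER: Carol, Nate, Zane, Karen


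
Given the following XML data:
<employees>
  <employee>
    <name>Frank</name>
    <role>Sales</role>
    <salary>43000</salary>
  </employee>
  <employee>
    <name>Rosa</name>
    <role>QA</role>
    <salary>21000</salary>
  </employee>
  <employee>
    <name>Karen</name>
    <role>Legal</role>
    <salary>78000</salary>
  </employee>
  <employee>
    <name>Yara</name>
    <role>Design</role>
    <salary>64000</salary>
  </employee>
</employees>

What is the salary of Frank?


Searching for <employee> with <name>Frank</name>
Found at position 1
<salary>43000</salary>

ANSWER: 43000


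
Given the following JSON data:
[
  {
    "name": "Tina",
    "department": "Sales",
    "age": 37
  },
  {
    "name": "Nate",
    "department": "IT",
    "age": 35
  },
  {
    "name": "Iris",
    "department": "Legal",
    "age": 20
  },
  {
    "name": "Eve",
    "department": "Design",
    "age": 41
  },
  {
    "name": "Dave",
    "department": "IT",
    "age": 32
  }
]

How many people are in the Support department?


Scanning records for department = Support
  No matches found
Count: 0

ANSWER: 0


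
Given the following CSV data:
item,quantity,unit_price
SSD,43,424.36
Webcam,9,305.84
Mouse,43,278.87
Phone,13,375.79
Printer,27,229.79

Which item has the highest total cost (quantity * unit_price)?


Computing row totals:
  SSD: 18247.48
  Webcam: 2752.56
  Mouse: 11991.41
  Phone: 4885.27
  Printer: 6204.33
Maximum: SSD (18247.48)

ANSWER: SSD


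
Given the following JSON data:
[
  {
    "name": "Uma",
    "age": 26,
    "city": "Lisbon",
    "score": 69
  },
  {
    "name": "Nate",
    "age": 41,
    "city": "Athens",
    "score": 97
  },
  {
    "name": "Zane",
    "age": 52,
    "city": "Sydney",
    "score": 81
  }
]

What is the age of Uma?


Looking up record where name = Uma
Record index: 0
Field 'age' = 26

ANSWER: 26


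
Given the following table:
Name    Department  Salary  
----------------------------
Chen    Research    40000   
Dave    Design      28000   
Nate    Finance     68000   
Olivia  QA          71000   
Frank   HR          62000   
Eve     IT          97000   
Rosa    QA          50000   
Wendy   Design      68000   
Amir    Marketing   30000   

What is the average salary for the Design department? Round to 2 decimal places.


Design department members:
  Dave: 28000
  Wendy: 68000
Sum = 96000
Count = 2
Average = 96000 / 2 = 48000.00

ANSWER: 48000.00


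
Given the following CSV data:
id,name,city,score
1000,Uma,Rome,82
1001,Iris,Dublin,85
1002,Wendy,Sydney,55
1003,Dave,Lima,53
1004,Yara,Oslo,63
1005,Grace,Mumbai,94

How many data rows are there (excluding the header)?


Counting rows (excluding header):
Header: id,name,city,score
Data rows: 6

ANSWER: 6


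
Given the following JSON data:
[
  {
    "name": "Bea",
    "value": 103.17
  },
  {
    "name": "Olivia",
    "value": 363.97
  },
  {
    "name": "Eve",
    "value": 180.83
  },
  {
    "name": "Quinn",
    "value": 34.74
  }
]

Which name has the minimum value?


Comparing values:
  Bea: 103.17
  Olivia: 363.97
  Eve: 180.83
  Quinn: 34.74
Minimum: Quinn (34.74)

ANSWER: Quinn


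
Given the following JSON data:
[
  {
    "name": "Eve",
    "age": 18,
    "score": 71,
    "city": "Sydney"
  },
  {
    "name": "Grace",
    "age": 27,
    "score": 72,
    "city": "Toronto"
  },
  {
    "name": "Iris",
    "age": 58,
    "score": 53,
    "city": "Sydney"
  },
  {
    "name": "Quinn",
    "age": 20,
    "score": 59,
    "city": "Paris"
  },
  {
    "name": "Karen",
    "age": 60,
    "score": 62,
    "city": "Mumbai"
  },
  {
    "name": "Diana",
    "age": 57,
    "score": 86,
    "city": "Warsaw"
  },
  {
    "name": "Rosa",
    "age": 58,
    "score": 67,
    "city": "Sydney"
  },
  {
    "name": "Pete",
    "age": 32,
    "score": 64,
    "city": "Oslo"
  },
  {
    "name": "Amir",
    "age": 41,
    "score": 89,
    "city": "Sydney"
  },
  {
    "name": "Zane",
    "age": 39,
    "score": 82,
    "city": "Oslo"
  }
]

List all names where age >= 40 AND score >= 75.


Checking both conditions:
  Eve (age=18, score=71) -> no
  Grace (age=27, score=72) -> no
  Iris (age=58, score=53) -> no
  Quinn (age=20, score=59) -> no
  Karen (age=60, score=62) -> no
  Diana (age=57, score=86) -> YES
  Rosa (age=58, score=67) -> no
  Pete (age=32, score=64) -> no
  Amir (age=41, score=89) -> YES
  Zane (age=39, score=82) -> no


ANSWER: Diana, Amir


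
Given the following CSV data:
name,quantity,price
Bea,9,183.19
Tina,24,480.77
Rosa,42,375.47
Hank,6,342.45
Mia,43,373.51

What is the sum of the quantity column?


Values in 'quantity' column:
  Row 1: 9
  Row 2: 24
  Row 3: 42
  Row 4: 6
  Row 5: 43
Sum = 9 + 24 + 42 + 6 + 43 = 124

ANSWER: 124


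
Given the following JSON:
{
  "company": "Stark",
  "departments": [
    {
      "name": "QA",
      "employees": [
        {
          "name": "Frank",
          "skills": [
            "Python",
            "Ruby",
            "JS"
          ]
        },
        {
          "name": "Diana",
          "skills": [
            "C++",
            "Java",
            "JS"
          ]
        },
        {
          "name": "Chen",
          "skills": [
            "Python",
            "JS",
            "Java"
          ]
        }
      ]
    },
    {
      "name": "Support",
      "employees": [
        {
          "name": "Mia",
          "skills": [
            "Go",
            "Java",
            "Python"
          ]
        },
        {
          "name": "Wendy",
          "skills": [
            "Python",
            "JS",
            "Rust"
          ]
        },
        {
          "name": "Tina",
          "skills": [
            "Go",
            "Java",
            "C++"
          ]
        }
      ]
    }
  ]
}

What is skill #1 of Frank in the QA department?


Path: departments[0].employees[0].skills[0]
Value: Python

ANSWER: Python


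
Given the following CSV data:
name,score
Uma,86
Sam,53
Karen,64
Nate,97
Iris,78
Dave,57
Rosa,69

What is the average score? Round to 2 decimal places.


Scores: 86, 53, 64, 97, 78, 57, 69
Sum = 504
Count = 7
Average = 504 / 7 = 72.00

ANSWER: 72.00


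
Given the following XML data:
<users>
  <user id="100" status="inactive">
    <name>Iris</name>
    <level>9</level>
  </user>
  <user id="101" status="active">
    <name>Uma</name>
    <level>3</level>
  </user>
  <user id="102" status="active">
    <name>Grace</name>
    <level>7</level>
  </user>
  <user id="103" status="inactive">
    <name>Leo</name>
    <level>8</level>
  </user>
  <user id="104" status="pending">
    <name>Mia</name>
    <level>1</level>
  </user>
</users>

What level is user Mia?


Finding user: Mia
<level>1</level>

ANSWER: 1


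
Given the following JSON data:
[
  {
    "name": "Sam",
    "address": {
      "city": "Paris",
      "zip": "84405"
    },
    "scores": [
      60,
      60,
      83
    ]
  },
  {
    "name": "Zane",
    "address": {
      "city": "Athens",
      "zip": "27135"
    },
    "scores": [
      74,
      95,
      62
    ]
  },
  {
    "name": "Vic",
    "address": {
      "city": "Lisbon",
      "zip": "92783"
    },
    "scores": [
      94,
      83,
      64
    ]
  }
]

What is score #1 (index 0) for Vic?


Path: records[2].scores[0]
Value: 94

ANSWER: 94


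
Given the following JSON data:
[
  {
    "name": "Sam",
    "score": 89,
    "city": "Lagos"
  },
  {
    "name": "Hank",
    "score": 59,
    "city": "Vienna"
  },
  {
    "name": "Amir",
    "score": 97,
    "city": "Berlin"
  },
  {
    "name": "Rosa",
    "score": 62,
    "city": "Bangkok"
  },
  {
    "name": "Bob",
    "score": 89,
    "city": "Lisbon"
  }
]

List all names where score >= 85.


Filtering records where score >= 85:
  Sam (score=89) -> YES
  Hank (score=59) -> no
  Amir (score=97) -> YES
  Rosa (score=62) -> no
  Bob (score=89) -> YES


ANSWER: Sam, Amir, Bob


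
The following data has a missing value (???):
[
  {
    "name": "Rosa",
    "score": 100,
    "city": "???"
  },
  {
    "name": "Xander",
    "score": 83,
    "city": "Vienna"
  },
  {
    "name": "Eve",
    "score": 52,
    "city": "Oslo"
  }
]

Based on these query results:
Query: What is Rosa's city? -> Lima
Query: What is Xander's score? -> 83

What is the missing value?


The missing value is Rosa's city
From query: Rosa's city = Lima

ANSWER: Lima


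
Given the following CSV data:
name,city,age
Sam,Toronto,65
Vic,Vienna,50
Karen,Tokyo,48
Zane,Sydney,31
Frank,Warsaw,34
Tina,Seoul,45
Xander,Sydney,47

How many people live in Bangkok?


Scanning city column for 'Bangkok':
Total matches: 0

ANSWER: 0


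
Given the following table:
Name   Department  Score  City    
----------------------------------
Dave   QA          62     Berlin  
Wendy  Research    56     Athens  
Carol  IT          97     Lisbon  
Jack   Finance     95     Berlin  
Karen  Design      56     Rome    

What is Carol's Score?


Row 3: Carol
Score = 97

ANSWER: 97


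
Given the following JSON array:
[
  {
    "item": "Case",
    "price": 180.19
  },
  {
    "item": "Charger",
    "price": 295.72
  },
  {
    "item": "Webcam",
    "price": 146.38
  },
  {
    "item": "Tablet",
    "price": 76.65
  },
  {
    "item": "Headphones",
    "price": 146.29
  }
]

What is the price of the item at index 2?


Array index 2 -> Webcam
price = 146.38

ANSWER: 146.38


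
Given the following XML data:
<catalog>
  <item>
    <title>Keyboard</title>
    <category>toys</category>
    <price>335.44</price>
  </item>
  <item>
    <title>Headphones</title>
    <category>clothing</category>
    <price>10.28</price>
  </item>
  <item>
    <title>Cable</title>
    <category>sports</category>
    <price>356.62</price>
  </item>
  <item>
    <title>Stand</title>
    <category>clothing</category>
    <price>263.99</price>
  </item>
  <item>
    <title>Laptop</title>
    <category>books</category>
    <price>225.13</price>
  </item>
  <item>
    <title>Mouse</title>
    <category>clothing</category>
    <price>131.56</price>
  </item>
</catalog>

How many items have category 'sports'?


Scanning <item> elements for <category>sports</category>:
  Item 3: Cable -> MATCH
Count: 1

ANSWER: 1


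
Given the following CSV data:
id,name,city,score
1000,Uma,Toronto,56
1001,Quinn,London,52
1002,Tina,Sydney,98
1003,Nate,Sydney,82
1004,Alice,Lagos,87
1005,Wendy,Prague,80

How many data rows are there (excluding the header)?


Counting rows (excluding header):
Header: id,name,city,score
Data rows: 6

ANSWER: 6


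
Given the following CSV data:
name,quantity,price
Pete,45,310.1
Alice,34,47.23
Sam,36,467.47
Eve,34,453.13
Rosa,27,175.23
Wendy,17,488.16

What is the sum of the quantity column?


Values in 'quantity' column:
  Row 1: 45
  Row 2: 34
  Row 3: 36
  Row 4: 34
  Row 5: 27
  Row 6: 17
Sum = 45 + 34 + 36 + 34 + 27 + 17 = 193

ANSWER: 193


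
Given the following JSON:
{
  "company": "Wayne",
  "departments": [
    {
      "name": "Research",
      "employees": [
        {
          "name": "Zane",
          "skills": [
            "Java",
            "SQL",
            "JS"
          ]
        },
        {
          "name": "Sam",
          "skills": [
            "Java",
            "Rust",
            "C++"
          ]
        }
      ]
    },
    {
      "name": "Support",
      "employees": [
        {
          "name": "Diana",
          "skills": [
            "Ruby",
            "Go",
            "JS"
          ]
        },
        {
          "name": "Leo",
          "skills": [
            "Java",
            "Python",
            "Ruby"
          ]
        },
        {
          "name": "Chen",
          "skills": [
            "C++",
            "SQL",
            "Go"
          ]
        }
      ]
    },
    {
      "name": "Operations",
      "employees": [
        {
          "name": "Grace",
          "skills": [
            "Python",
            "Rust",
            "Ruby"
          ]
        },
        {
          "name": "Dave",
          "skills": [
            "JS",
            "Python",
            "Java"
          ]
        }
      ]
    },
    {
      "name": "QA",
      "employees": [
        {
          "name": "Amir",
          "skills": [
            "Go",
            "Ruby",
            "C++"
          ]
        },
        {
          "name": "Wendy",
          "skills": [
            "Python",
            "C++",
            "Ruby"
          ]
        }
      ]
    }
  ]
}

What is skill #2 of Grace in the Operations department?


Path: departments[2].employees[0].skills[1]
Value: Rust

ANSWER: Rust


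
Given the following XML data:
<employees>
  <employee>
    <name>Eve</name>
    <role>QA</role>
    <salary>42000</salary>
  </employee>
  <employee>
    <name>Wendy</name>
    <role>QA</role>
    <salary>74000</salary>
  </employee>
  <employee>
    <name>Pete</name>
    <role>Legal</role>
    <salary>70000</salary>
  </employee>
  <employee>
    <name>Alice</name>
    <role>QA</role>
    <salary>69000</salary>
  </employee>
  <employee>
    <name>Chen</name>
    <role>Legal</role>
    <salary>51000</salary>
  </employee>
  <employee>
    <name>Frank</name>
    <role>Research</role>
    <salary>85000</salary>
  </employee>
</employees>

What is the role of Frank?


Searching for <employee> with <name>Frank</name>
Found at position 6
<role>Research</role>

ANSWER: Research


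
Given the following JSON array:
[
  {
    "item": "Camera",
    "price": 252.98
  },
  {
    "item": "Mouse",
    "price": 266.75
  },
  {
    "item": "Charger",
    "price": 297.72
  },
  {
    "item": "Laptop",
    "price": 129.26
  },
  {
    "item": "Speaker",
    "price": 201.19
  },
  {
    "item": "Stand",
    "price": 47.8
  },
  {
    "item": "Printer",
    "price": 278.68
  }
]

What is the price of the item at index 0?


Array index 0 -> Camera
price = 252.98

ANSWER: 252.98


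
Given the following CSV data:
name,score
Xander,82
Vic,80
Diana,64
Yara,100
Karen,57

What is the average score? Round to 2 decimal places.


Scores: 82, 80, 64, 100, 57
Sum = 383
Count = 5
Average = 383 / 5 = 76.60

ANSWER: 76.60


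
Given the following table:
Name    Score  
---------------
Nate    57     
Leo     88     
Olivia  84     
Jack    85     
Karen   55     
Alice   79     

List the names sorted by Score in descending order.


Sorting by Score (descending):
  Leo: 88
  Jack: 85
  Olivia: 84
  Alice: 79
  Nate: 57
  Karen: 55


ANSWER: Leo, Jack, Olivia, Alice, Nate, Karen


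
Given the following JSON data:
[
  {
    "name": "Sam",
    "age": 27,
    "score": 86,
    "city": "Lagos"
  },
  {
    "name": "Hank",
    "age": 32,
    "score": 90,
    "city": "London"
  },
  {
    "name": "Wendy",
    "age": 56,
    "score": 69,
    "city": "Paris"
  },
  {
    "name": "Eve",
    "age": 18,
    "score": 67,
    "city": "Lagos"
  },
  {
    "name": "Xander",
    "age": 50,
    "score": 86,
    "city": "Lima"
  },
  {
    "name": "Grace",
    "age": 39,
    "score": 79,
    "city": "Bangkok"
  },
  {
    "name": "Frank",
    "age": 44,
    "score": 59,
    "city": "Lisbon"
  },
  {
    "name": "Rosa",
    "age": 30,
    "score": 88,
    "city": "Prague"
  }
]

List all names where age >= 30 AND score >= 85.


Checking both conditions:
  Sam (age=27, score=86) -> no
  Hank (age=32, score=90) -> YES
  Wendy (age=56, score=69) -> no
  Eve (age=18, score=67) -> no
  Xander (age=50, score=86) -> YES
  Grace (age=39, score=79) -> no
  Frank (age=44, score=59) -> no
  Rosa (age=30, score=88) -> YES


ANSWER: Hank, Xander, Rosa


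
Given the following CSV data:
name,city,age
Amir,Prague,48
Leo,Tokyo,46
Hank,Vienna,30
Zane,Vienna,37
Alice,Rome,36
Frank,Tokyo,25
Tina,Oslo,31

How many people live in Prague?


Scanning city column for 'Prague':
  Row 1: Amir -> MATCH
Total matches: 1

ANSWER: 1


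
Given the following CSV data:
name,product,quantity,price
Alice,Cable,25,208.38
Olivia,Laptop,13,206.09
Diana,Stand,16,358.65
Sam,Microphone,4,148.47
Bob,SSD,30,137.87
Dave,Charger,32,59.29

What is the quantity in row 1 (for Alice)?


Row 1: Alice
Column 'quantity' = 25

ANSWER: 25


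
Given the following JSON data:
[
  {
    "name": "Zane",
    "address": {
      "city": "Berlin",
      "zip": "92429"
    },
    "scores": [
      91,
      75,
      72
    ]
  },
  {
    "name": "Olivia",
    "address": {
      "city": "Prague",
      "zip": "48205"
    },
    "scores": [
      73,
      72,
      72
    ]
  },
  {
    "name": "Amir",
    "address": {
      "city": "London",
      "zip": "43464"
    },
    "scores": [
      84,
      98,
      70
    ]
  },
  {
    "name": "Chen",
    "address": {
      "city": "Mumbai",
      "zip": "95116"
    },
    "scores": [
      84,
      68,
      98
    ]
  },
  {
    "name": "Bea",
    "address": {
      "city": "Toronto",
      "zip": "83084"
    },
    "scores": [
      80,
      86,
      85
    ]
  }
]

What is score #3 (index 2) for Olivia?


Path: records[1].scores[2]
Value: 72

ANSWER: 72


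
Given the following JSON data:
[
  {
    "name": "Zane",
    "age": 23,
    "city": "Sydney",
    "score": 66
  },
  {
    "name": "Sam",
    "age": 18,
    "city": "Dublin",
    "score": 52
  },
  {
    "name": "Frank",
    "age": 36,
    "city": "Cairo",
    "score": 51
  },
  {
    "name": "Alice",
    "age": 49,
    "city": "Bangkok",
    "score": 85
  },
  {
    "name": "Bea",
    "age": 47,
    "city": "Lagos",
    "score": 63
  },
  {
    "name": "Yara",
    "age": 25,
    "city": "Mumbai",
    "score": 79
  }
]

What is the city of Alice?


Looking up record where name = Alice
Record index: 3
Field 'city' = Bangkok

ANSWER: Bangkok


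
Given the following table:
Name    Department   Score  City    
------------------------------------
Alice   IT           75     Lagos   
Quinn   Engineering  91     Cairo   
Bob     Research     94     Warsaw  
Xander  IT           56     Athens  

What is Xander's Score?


Row 4: Xander
Score = 56

ANSWER: 56


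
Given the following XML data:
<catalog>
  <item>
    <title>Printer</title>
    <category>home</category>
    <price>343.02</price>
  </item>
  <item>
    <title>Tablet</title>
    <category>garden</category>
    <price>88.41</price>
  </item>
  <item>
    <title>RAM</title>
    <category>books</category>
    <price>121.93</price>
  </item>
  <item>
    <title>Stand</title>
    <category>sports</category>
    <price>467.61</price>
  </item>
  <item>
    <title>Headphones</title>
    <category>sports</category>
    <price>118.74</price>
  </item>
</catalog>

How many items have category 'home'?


Scanning <item> elements for <category>home</category>:
  Item 1: Printer -> MATCH
Count: 1

ANSWER: 1


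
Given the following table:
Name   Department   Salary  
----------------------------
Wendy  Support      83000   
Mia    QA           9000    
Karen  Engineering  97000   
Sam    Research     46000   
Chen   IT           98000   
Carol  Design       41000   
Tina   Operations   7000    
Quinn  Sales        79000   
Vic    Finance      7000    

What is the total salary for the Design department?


Design department members:
  Carol: 41000
Total = 41000 = 41000

ANSWER: 41000


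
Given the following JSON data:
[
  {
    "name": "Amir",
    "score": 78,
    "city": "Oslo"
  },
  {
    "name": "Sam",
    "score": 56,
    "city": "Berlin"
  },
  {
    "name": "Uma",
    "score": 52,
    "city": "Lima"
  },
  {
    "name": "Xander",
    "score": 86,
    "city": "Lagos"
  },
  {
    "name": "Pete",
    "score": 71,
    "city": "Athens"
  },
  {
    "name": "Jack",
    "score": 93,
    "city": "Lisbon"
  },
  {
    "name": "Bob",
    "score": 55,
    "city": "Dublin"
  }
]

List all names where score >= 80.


Filtering records where score >= 80:
  Amir (score=78) -> no
  Sam (score=56) -> no
  Uma (score=52) -> no
  Xander (score=86) -> YES
  Pete (score=71) -> no
  Jack (score=93) -> YES
  Bob (score=55) -> no


ANSWER: Xander, Jack


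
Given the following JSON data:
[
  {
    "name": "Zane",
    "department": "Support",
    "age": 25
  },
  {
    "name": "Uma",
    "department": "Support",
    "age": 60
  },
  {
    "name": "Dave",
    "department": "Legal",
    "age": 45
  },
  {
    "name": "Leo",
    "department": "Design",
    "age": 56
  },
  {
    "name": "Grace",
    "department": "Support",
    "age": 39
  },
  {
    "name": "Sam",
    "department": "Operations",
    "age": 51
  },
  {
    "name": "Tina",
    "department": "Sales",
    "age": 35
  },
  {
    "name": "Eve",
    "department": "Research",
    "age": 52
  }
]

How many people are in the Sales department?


Scanning records for department = Sales
  Record 6: Tina
Count: 1

ANSWER: 1


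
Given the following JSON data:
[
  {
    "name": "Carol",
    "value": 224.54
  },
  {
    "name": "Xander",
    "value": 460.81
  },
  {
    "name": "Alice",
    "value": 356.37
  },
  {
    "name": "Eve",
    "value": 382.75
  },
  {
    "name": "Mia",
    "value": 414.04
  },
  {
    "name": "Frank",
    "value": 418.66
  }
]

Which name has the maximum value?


Comparing values:
  Carol: 224.54
  Xander: 460.81
  Alice: 356.37
  Eve: 382.75
  Mia: 414.04
  Frank: 418.66
Maximum: Xander (460.81)

ANSWER: Xander


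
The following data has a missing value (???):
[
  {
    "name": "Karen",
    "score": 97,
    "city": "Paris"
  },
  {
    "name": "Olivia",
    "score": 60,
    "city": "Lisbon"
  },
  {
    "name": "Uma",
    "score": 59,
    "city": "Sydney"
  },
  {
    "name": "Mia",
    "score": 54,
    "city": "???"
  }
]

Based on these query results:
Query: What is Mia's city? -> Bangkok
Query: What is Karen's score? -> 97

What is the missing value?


The missing value is Mia's city
From query: Mia's city = Bangkok

ANSWER: Bangkok


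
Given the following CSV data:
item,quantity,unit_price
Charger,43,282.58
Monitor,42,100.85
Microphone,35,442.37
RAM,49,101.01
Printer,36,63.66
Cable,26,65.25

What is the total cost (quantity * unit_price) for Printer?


Row: Printer
quantity = 36
unit_price = 63.66
total = 36 * 63.66 = 2291.76

ANSWER: 2291.76


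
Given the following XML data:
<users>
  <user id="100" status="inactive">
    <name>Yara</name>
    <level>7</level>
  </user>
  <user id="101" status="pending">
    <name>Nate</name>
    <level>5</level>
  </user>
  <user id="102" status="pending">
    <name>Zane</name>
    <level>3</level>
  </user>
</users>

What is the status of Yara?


Finding user with name = Yara
user id="100" status="inactive"

ANSWER: inactive


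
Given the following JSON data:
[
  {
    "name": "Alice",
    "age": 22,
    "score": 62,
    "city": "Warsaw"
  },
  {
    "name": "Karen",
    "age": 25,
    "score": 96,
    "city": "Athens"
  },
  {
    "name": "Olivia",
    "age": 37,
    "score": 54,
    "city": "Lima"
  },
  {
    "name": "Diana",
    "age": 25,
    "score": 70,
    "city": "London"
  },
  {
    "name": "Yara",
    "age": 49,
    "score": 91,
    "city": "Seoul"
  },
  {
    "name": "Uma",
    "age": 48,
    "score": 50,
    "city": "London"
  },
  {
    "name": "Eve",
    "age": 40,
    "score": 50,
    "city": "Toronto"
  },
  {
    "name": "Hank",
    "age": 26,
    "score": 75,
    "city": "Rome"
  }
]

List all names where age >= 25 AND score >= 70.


Checking both conditions:
  Alice (age=22, score=62) -> no
  Karen (age=25, score=96) -> YES
  Olivia (age=37, score=54) -> no
  Diana (age=25, score=70) -> YES
  Yara (age=49, score=91) -> YES
  Uma (age=48, score=50) -> no
  Eve (age=40, score=50) -> no
  Hank (age=26, score=75) -> YES


ANSWER: Karen, Diana, Yara, Hank


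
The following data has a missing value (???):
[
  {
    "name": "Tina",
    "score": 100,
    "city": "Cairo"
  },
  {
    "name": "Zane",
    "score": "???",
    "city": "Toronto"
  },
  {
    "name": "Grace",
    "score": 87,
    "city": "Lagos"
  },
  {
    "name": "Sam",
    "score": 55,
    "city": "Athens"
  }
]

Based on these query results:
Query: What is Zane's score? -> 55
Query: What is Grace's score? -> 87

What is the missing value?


The missing value is Zane's score
From query: Zane's score = 55

ANSWER: 55


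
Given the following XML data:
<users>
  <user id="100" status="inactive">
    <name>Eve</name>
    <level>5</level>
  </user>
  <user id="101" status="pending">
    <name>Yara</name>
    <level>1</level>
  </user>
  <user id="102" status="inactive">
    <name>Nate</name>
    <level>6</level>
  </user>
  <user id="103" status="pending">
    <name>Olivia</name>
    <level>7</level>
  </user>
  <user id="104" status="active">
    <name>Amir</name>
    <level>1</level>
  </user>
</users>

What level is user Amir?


Finding user: Amir
<level>1</level>

ANSWER: 1


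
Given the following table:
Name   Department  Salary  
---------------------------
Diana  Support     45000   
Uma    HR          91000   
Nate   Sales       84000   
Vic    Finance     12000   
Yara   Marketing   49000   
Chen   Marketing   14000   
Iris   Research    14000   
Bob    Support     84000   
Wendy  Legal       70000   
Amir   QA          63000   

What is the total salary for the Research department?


Research department members:
  Iris: 14000
Total = 14000 = 14000

ANSWER: 14000
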